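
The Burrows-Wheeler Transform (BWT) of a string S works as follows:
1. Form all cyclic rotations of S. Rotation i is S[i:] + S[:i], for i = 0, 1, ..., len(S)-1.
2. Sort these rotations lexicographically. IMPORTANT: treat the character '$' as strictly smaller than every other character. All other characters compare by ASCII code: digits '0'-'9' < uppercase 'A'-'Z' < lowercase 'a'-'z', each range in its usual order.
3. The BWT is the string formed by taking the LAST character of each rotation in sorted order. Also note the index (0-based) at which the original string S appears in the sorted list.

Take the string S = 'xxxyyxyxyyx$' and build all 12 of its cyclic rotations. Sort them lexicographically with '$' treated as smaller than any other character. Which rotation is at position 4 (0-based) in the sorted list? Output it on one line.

All 12 rotations (rotation i = S[i:]+S[:i]):
  rot[0] = xxxyyxyxyyx$
  rot[1] = xxyyxyxyyx$x
  rot[2] = xyyxyxyyx$xx
  rot[3] = yyxyxyyx$xxx
  rot[4] = yxyxyyx$xxxy
  rot[5] = xyxyyx$xxxyy
  rot[6] = yxyyx$xxxyyx
  rot[7] = xyyx$xxxyyxy
  rot[8] = yyx$xxxyyxyx
  rot[9] = yx$xxxyyxyxy
  rot[10] = x$xxxyyxyxyy
  rot[11] = $xxxyyxyxyyx
Sorted (with $ < everything):
  sorted[0] = $xxxyyxyxyyx
  sorted[1] = x$xxxyyxyxyy
  sorted[2] = xxxyyxyxyyx$
  sorted[3] = xxyyxyxyyx$x
  sorted[4] = xyxyyx$xxxyy
  sorted[5] = xyyx$xxxyyxy
  sorted[6] = xyyxyxyyx$xx
  sorted[7] = yx$xxxyyxyxy
  sorted[8] = yxyxyyx$xxxy
  sorted[9] = yxyyx$xxxyyx
  sorted[10] = yyx$xxxyyxyx
  sorted[11] = yyxyxyyx$xxx
sorted[4] = xyxyyx$xxxyy

Answer: xyxyyx$xxxyy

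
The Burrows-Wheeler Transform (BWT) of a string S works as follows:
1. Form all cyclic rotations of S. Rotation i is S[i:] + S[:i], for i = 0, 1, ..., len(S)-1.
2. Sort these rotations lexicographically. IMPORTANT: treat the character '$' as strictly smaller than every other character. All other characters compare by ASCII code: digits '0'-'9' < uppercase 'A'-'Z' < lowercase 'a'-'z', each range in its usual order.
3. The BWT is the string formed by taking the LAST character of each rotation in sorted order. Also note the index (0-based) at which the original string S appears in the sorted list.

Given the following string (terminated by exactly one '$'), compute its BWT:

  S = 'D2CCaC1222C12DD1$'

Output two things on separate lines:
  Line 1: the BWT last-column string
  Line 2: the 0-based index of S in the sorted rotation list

Answer: 1DCC122D1a22CD$2C
14

Derivation:
All 17 rotations (rotation i = S[i:]+S[:i]):
  rot[0] = D2CCaC1222C12DD1$
  rot[1] = 2CCaC1222C12DD1$D
  rot[2] = CCaC1222C12DD1$D2
  rot[3] = CaC1222C12DD1$D2C
  rot[4] = aC1222C12DD1$D2CC
  rot[5] = C1222C12DD1$D2CCa
  rot[6] = 1222C12DD1$D2CCaC
  rot[7] = 222C12DD1$D2CCaC1
  rot[8] = 22C12DD1$D2CCaC12
  rot[9] = 2C12DD1$D2CCaC122
  rot[10] = C12DD1$D2CCaC1222
  rot[11] = 12DD1$D2CCaC1222C
  rot[12] = 2DD1$D2CCaC1222C1
  rot[13] = DD1$D2CCaC1222C12
  rot[14] = D1$D2CCaC1222C12D
  rot[15] = 1$D2CCaC1222C12DD
  rot[16] = $D2CCaC1222C12DD1
Sorted (with $ < everything):
  sorted[0] = $D2CCaC1222C12DD1  (last char: '1')
  sorted[1] = 1$D2CCaC1222C12DD  (last char: 'D')
  sorted[2] = 1222C12DD1$D2CCaC  (last char: 'C')
  sorted[3] = 12DD1$D2CCaC1222C  (last char: 'C')
  sorted[4] = 222C12DD1$D2CCaC1  (last char: '1')
  sorted[5] = 22C12DD1$D2CCaC12  (last char: '2')
  sorted[6] = 2C12DD1$D2CCaC122  (last char: '2')
  sorted[7] = 2CCaC1222C12DD1$D  (last char: 'D')
  sorted[8] = 2DD1$D2CCaC1222C1  (last char: '1')
  sorted[9] = C1222C12DD1$D2CCa  (last char: 'a')
  sorted[10] = C12DD1$D2CCaC1222  (last char: '2')
  sorted[11] = CCaC1222C12DD1$D2  (last char: '2')
  sorted[12] = CaC1222C12DD1$D2C  (last char: 'C')
  sorted[13] = D1$D2CCaC1222C12D  (last char: 'D')
  sorted[14] = D2CCaC1222C12DD1$  (last char: '$')
  sorted[15] = DD1$D2CCaC1222C12  (last char: '2')
  sorted[16] = aC1222C12DD1$D2CC  (last char: 'C')
Last column: 1DCC122D1a22CD$2C
Original string S is at sorted index 14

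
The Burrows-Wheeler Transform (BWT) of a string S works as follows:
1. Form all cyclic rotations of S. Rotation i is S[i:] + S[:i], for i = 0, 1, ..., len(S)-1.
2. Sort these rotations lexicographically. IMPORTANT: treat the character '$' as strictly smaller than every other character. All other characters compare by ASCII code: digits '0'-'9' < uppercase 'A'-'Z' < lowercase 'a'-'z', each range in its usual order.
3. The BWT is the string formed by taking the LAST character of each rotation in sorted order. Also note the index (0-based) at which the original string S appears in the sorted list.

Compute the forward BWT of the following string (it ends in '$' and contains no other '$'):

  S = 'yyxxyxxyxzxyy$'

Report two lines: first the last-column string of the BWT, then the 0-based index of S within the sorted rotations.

All 14 rotations (rotation i = S[i:]+S[:i]):
  rot[0] = yyxxyxxyxzxyy$
  rot[1] = yxxyxxyxzxyy$y
  rot[2] = xxyxxyxzxyy$yy
  rot[3] = xyxxyxzxyy$yyx
  rot[4] = yxxyxzxyy$yyxx
  rot[5] = xxyxzxyy$yyxxy
  rot[6] = xyxzxyy$yyxxyx
  rot[7] = yxzxyy$yyxxyxx
  rot[8] = xzxyy$yyxxyxxy
  rot[9] = zxyy$yyxxyxxyx
  rot[10] = xyy$yyxxyxxyxz
  rot[11] = yy$yyxxyxxyxzx
  rot[12] = y$yyxxyxxyxzxy
  rot[13] = $yyxxyxxyxzxyy
Sorted (with $ < everything):
  sorted[0] = $yyxxyxxyxzxyy  (last char: 'y')
  sorted[1] = xxyxxyxzxyy$yy  (last char: 'y')
  sorted[2] = xxyxzxyy$yyxxy  (last char: 'y')
  sorted[3] = xyxxyxzxyy$yyx  (last char: 'x')
  sorted[4] = xyxzxyy$yyxxyx  (last char: 'x')
  sorted[5] = xyy$yyxxyxxyxz  (last char: 'z')
  sorted[6] = xzxyy$yyxxyxxy  (last char: 'y')
  sorted[7] = y$yyxxyxxyxzxy  (last char: 'y')
  sorted[8] = yxxyxxyxzxyy$y  (last char: 'y')
  sorted[9] = yxxyxzxyy$yyxx  (last char: 'x')
  sorted[10] = yxzxyy$yyxxyxx  (last char: 'x')
  sorted[11] = yy$yyxxyxxyxzx  (last char: 'x')
  sorted[12] = yyxxyxxyxzxyy$  (last char: '$')
  sorted[13] = zxyy$yyxxyxxyx  (last char: 'x')
Last column: yyyxxzyyyxxx$x
Original string S is at sorted index 12

Answer: yyyxxzyyyxxx$x
12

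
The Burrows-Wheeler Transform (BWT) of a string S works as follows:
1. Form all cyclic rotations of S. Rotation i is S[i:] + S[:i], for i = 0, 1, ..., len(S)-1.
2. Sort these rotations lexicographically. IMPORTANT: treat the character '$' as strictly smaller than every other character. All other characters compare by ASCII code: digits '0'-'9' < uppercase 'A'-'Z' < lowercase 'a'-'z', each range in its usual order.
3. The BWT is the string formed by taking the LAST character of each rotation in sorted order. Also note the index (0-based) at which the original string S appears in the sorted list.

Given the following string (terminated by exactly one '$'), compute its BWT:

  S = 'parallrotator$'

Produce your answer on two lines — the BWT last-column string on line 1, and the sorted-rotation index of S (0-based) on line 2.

Answer: rrptaltr$oaloa
8

Derivation:
All 14 rotations (rotation i = S[i:]+S[:i]):
  rot[0] = parallrotator$
  rot[1] = arallrotator$p
  rot[2] = rallrotator$pa
  rot[3] = allrotator$par
  rot[4] = llrotator$para
  rot[5] = lrotator$paral
  rot[6] = rotator$parall
  rot[7] = otator$parallr
  rot[8] = tator$parallro
  rot[9] = ator$parallrot
  rot[10] = tor$parallrota
  rot[11] = or$parallrotat
  rot[12] = r$parallrotato
  rot[13] = $parallrotator
Sorted (with $ < everything):
  sorted[0] = $parallrotator  (last char: 'r')
  sorted[1] = allrotator$par  (last char: 'r')
  sorted[2] = arallrotator$p  (last char: 'p')
  sorted[3] = ator$parallrot  (last char: 't')
  sorted[4] = llrotator$para  (last char: 'a')
  sorted[5] = lrotator$paral  (last char: 'l')
  sorted[6] = or$parallrotat  (last char: 't')
  sorted[7] = otator$parallr  (last char: 'r')
  sorted[8] = parallrotator$  (last char: '$')
  sorted[9] = r$parallrotato  (last char: 'o')
  sorted[10] = rallrotator$pa  (last char: 'a')
  sorted[11] = rotator$parall  (last char: 'l')
  sorted[12] = tator$parallro  (last char: 'o')
  sorted[13] = tor$parallrota  (last char: 'a')
Last column: rrptaltr$oaloa
Original string S is at sorted index 8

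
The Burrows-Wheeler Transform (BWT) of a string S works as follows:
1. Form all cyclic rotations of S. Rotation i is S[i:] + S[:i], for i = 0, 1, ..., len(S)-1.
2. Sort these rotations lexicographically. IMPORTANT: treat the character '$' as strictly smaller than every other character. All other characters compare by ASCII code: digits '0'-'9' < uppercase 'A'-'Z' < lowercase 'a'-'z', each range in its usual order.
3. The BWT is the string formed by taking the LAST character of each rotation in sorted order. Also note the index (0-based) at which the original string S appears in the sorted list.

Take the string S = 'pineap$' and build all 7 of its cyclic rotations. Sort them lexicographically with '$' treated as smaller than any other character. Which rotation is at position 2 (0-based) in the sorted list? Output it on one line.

All 7 rotations (rotation i = S[i:]+S[:i]):
  rot[0] = pineap$
  rot[1] = ineap$p
  rot[2] = neap$pi
  rot[3] = eap$pin
  rot[4] = ap$pine
  rot[5] = p$pinea
  rot[6] = $pineap
Sorted (with $ < everything):
  sorted[0] = $pineap
  sorted[1] = ap$pine
  sorted[2] = eap$pin
  sorted[3] = ineap$p
  sorted[4] = neap$pi
  sorted[5] = p$pinea
  sorted[6] = pineap$
sorted[2] = eap$pin

Answer: eap$pin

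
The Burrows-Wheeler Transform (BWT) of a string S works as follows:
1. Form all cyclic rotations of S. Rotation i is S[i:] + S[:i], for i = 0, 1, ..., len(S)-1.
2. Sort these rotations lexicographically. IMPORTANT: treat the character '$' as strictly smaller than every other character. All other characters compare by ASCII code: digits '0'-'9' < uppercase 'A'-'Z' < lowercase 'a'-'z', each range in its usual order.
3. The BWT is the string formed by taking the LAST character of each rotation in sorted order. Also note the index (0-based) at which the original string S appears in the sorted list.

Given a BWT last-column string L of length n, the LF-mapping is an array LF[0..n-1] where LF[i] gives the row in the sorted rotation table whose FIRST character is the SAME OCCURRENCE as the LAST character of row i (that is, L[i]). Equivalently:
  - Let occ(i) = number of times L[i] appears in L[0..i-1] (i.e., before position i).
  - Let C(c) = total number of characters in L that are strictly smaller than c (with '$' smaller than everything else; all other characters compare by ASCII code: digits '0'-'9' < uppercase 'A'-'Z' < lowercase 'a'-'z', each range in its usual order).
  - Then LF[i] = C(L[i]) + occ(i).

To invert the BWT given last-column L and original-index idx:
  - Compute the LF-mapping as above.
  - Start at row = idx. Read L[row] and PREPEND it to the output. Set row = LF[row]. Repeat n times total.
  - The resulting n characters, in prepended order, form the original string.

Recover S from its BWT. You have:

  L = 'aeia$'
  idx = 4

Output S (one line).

LF mapping: 1 3 4 2 0
Walk LF starting at row 4, prepending L[row]:
  step 1: row=4, L[4]='$', prepend. Next row=LF[4]=0
  step 2: row=0, L[0]='a', prepend. Next row=LF[0]=1
  step 3: row=1, L[1]='e', prepend. Next row=LF[1]=3
  step 4: row=3, L[3]='a', prepend. Next row=LF[3]=2
  step 5: row=2, L[2]='i', prepend. Next row=LF[2]=4
Reversed output: iaea$

Answer: iaea$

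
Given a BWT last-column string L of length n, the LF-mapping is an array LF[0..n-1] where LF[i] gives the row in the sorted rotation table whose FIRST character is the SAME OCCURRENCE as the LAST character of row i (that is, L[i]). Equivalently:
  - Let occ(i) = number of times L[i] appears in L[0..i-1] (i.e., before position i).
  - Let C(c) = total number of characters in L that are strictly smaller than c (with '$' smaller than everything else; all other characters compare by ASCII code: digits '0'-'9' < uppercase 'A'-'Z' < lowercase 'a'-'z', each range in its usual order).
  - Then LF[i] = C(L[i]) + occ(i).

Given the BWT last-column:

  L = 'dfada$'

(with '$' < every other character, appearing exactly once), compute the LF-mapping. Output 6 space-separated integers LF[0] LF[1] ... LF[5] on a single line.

Answer: 3 5 1 4 2 0

Derivation:
Char counts: '$':1, 'a':2, 'd':2, 'f':1
C (first-col start): C('$')=0, C('a')=1, C('d')=3, C('f')=5
L[0]='d': occ=0, LF[0]=C('d')+0=3+0=3
L[1]='f': occ=0, LF[1]=C('f')+0=5+0=5
L[2]='a': occ=0, LF[2]=C('a')+0=1+0=1
L[3]='d': occ=1, LF[3]=C('d')+1=3+1=4
L[4]='a': occ=1, LF[4]=C('a')+1=1+1=2
L[5]='$': occ=0, LF[5]=C('$')+0=0+0=0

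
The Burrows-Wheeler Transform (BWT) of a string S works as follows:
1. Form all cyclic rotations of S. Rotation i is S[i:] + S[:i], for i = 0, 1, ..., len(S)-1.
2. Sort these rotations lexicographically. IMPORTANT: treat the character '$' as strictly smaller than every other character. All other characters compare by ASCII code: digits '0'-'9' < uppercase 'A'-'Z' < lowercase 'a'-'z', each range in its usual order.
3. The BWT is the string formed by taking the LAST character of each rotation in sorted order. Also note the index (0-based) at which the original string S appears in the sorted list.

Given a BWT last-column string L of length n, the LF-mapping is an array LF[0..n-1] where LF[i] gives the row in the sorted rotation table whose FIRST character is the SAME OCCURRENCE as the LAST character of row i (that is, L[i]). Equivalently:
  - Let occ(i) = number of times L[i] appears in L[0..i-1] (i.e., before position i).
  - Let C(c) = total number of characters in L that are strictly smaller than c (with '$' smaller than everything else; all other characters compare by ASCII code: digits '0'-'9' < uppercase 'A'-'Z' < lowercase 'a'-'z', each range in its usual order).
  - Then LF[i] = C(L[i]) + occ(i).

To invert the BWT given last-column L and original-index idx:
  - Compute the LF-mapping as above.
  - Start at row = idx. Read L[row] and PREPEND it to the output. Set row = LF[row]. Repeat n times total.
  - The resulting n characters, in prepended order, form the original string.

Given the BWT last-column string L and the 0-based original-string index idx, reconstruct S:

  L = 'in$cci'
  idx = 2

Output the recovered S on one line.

Answer: cinci$

Derivation:
LF mapping: 3 5 0 1 2 4
Walk LF starting at row 2, prepending L[row]:
  step 1: row=2, L[2]='$', prepend. Next row=LF[2]=0
  step 2: row=0, L[0]='i', prepend. Next row=LF[0]=3
  step 3: row=3, L[3]='c', prepend. Next row=LF[3]=1
  step 4: row=1, L[1]='n', prepend. Next row=LF[1]=5
  step 5: row=5, L[5]='i', prepend. Next row=LF[5]=4
  step 6: row=4, L[4]='c', prepend. Next row=LF[4]=2
Reversed output: cinci$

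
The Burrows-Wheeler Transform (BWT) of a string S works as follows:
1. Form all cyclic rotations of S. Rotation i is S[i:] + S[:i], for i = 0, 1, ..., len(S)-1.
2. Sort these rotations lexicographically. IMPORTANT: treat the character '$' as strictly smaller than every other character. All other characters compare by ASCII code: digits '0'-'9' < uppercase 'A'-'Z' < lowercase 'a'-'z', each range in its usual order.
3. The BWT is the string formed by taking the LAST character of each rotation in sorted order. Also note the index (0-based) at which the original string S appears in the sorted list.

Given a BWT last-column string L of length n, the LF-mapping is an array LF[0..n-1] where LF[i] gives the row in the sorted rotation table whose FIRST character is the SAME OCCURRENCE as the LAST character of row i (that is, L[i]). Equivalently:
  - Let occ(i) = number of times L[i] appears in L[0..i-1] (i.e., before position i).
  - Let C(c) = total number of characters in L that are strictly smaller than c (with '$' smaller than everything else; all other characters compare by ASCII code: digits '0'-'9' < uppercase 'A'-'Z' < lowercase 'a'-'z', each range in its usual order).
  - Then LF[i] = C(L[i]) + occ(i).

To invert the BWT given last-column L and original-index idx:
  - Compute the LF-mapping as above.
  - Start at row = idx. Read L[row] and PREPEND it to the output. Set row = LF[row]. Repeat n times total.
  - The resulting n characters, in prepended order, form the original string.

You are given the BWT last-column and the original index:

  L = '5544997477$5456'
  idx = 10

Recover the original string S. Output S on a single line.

Answer: 75444575947695$

Derivation:
LF mapping: 5 6 1 2 13 14 10 3 11 12 0 7 4 8 9
Walk LF starting at row 10, prepending L[row]:
  step 1: row=10, L[10]='$', prepend. Next row=LF[10]=0
  step 2: row=0, L[0]='5', prepend. Next row=LF[0]=5
  step 3: row=5, L[5]='9', prepend. Next row=LF[5]=14
  step 4: row=14, L[14]='6', prepend. Next row=LF[14]=9
  step 5: row=9, L[9]='7', prepend. Next row=LF[9]=12
  step 6: row=12, L[12]='4', prepend. Next row=LF[12]=4
  step 7: row=4, L[4]='9', prepend. Next row=LF[4]=13
  step 8: row=13, L[13]='5', prepend. Next row=LF[13]=8
  step 9: row=8, L[8]='7', prepend. Next row=LF[8]=11
  step 10: row=11, L[11]='5', prepend. Next row=LF[11]=7
  step 11: row=7, L[7]='4', prepend. Next row=LF[7]=3
  step 12: row=3, L[3]='4', prepend. Next row=LF[3]=2
  step 13: row=2, L[2]='4', prepend. Next row=LF[2]=1
  step 14: row=1, L[1]='5', prepend. Next row=LF[1]=6
  step 15: row=6, L[6]='7', prepend. Next row=LF[6]=10
Reversed output: 75444575947695$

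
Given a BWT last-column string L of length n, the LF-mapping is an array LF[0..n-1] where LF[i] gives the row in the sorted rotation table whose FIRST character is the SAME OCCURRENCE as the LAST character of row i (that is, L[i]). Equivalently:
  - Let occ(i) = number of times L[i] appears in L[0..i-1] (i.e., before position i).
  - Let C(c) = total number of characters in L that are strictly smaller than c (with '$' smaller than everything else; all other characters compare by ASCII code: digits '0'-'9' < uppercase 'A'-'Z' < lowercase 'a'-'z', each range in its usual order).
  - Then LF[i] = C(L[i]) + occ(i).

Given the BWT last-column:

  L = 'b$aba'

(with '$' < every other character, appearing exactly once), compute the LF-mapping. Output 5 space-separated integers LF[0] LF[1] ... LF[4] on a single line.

Char counts: '$':1, 'a':2, 'b':2
C (first-col start): C('$')=0, C('a')=1, C('b')=3
L[0]='b': occ=0, LF[0]=C('b')+0=3+0=3
L[1]='$': occ=0, LF[1]=C('$')+0=0+0=0
L[2]='a': occ=0, LF[2]=C('a')+0=1+0=1
L[3]='b': occ=1, LF[3]=C('b')+1=3+1=4
L[4]='a': occ=1, LF[4]=C('a')+1=1+1=2

Answer: 3 0 1 4 2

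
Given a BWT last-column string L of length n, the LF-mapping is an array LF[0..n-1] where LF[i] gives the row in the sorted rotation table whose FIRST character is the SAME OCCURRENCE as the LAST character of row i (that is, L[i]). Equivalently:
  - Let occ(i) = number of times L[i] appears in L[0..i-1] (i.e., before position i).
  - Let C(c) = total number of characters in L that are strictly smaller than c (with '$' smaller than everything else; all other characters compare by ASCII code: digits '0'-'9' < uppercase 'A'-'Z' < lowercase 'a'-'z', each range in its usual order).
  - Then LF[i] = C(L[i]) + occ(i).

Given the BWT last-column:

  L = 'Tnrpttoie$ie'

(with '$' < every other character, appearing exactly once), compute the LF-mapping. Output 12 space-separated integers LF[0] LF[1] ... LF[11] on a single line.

Answer: 1 6 9 8 10 11 7 4 2 0 5 3

Derivation:
Char counts: '$':1, 'T':1, 'e':2, 'i':2, 'n':1, 'o':1, 'p':1, 'r':1, 't':2
C (first-col start): C('$')=0, C('T')=1, C('e')=2, C('i')=4, C('n')=6, C('o')=7, C('p')=8, C('r')=9, C('t')=10
L[0]='T': occ=0, LF[0]=C('T')+0=1+0=1
L[1]='n': occ=0, LF[1]=C('n')+0=6+0=6
L[2]='r': occ=0, LF[2]=C('r')+0=9+0=9
L[3]='p': occ=0, LF[3]=C('p')+0=8+0=8
L[4]='t': occ=0, LF[4]=C('t')+0=10+0=10
L[5]='t': occ=1, LF[5]=C('t')+1=10+1=11
L[6]='o': occ=0, LF[6]=C('o')+0=7+0=7
L[7]='i': occ=0, LF[7]=C('i')+0=4+0=4
L[8]='e': occ=0, LF[8]=C('e')+0=2+0=2
L[9]='$': occ=0, LF[9]=C('$')+0=0+0=0
L[10]='i': occ=1, LF[10]=C('i')+1=4+1=5
L[11]='e': occ=1, LF[11]=C('e')+1=2+1=3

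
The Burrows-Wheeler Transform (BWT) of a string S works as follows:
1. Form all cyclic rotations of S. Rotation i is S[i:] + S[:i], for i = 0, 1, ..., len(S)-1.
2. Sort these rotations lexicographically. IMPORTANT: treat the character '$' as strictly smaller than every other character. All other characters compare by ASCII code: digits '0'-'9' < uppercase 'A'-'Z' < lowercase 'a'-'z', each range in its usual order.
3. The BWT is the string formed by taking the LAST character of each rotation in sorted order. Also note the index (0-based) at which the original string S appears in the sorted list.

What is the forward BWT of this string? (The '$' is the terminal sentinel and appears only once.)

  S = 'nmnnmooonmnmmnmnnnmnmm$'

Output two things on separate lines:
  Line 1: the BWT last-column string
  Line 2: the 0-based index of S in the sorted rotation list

Answer: mmnnnnmnnnmmno$mnnmmoom
14

Derivation:
All 23 rotations (rotation i = S[i:]+S[:i]):
  rot[0] = nmnnmooonmnmmnmnnnmnmm$
  rot[1] = mnnmooonmnmmnmnnnmnmm$n
  rot[2] = nnmooonmnmmnmnnnmnmm$nm
  rot[3] = nmooonmnmmnmnnnmnmm$nmn
  rot[4] = mooonmnmmnmnnnmnmm$nmnn
  rot[5] = ooonmnmmnmnnnmnmm$nmnnm
  rot[6] = oonmnmmnmnnnmnmm$nmnnmo
  rot[7] = onmnmmnmnnnmnmm$nmnnmoo
  rot[8] = nmnmmnmnnnmnmm$nmnnmooo
  rot[9] = mnmmnmnnnmnmm$nmnnmooon
  rot[10] = nmmnmnnnmnmm$nmnnmooonm
  rot[11] = mmnmnnnmnmm$nmnnmooonmn
  rot[12] = mnmnnnmnmm$nmnnmooonmnm
  rot[13] = nmnnnmnmm$nmnnmooonmnmm
  rot[14] = mnnnmnmm$nmnnmooonmnmmn
  rot[15] = nnnmnmm$nmnnmooonmnmmnm
  rot[16] = nnmnmm$nmnnmooonmnmmnmn
  rot[17] = nmnmm$nmnnmooonmnmmnmnn
  rot[18] = mnmm$nmnnmooonmnmmnmnnn
  rot[19] = nmm$nmnnmooonmnmmnmnnnm
  rot[20] = mm$nmnnmooonmnmmnmnnnmn
  rot[21] = m$nmnnmooonmnmmnmnnnmnm
  rot[22] = $nmnnmooonmnmmnmnnnmnmm
Sorted (with $ < everything):
  sorted[0] = $nmnnmooonmnmmnmnnnmnmm  (last char: 'm')
  sorted[1] = m$nmnnmooonmnmmnmnnnmnm  (last char: 'm')
  sorted[2] = mm$nmnnmooonmnmmnmnnnmn  (last char: 'n')
  sorted[3] = mmnmnnnmnmm$nmnnmooonmn  (last char: 'n')
  sorted[4] = mnmm$nmnnmooonmnmmnmnnn  (last char: 'n')
  sorted[5] = mnmmnmnnnmnmm$nmnnmooon  (last char: 'n')
  sorted[6] = mnmnnnmnmm$nmnnmooonmnm  (last char: 'm')
  sorted[7] = mnnmooonmnmmnmnnnmnmm$n  (last char: 'n')
  sorted[8] = mnnnmnmm$nmnnmooonmnmmn  (last char: 'n')
  sorted[9] = mooonmnmmnmnnnmnmm$nmnn  (last char: 'n')
  sorted[10] = nmm$nmnnmooonmnmmnmnnnm  (last char: 'm')
  sorted[11] = nmmnmnnnmnmm$nmnnmooonm  (last char: 'm')
  sorted[12] = nmnmm$nmnnmooonmnmmnmnn  (last char: 'n')
  sorted[13] = nmnmmnmnnnmnmm$nmnnmooo  (last char: 'o')
  sorted[14] = nmnnmooonmnmmnmnnnmnmm$  (last char: '$')
  sorted[15] = nmnnnmnmm$nmnnmooonmnmm  (last char: 'm')
  sorted[16] = nmooonmnmmnmnnnmnmm$nmn  (last char: 'n')
  sorted[17] = nnmnmm$nmnnmooonmnmmnmn  (last char: 'n')
  sorted[18] = nnmooonmnmmnmnnnmnmm$nm  (last char: 'm')
  sorted[19] = nnnmnmm$nmnnmooonmnmmnm  (last char: 'm')
  sorted[20] = onmnmmnmnnnmnmm$nmnnmoo  (last char: 'o')
  sorted[21] = oonmnmmnmnnnmnmm$nmnnmo  (last char: 'o')
  sorted[22] = ooonmnmmnmnnnmnmm$nmnnm  (last char: 'm')
Last column: mmnnnnmnnnmmno$mnnmmoom
Original string S is at sorted index 14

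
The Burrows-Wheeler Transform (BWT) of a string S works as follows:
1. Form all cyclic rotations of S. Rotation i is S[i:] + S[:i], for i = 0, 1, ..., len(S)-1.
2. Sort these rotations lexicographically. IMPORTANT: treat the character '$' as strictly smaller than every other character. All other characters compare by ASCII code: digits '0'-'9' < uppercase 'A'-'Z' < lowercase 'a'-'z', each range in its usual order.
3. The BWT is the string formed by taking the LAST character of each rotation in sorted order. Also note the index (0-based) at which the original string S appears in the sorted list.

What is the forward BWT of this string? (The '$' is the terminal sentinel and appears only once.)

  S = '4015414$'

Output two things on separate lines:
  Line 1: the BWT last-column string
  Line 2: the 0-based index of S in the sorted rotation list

Answer: 44401$51
5

Derivation:
All 8 rotations (rotation i = S[i:]+S[:i]):
  rot[0] = 4015414$
  rot[1] = 015414$4
  rot[2] = 15414$40
  rot[3] = 5414$401
  rot[4] = 414$4015
  rot[5] = 14$40154
  rot[6] = 4$401541
  rot[7] = $4015414
Sorted (with $ < everything):
  sorted[0] = $4015414  (last char: '4')
  sorted[1] = 015414$4  (last char: '4')
  sorted[2] = 14$40154  (last char: '4')
  sorted[3] = 15414$40  (last char: '0')
  sorted[4] = 4$401541  (last char: '1')
  sorted[5] = 4015414$  (last char: '$')
  sorted[6] = 414$4015  (last char: '5')
  sorted[7] = 5414$401  (last char: '1')
Last column: 44401$51
Original string S is at sorted index 5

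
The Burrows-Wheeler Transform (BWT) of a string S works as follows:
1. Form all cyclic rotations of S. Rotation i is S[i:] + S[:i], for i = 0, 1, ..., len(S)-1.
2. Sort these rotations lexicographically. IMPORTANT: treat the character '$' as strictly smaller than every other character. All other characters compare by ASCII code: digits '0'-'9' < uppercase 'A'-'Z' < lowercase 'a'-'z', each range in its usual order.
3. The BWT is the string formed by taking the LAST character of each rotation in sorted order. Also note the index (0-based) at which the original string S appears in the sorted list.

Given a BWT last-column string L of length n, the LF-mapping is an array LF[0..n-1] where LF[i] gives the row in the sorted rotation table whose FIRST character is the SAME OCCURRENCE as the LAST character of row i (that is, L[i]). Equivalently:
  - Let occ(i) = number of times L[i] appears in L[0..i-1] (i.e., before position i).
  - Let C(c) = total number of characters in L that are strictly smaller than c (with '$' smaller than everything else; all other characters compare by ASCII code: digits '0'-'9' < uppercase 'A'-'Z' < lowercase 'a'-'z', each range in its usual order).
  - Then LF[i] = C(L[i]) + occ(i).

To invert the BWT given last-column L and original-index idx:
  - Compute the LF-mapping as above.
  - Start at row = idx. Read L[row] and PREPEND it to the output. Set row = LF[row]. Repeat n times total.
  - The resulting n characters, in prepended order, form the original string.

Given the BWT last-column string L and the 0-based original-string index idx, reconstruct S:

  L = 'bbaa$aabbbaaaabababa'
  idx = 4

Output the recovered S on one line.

Answer: aaabbbababaaaaabbab$

Derivation:
LF mapping: 12 13 1 2 0 3 4 14 15 16 5 6 7 8 17 9 18 10 19 11
Walk LF starting at row 4, prepending L[row]:
  step 1: row=4, L[4]='$', prepend. Next row=LF[4]=0
  step 2: row=0, L[0]='b', prepend. Next row=LF[0]=12
  step 3: row=12, L[12]='a', prepend. Next row=LF[12]=7
  step 4: row=7, L[7]='b', prepend. Next row=LF[7]=14
  step 5: row=14, L[14]='b', prepend. Next row=LF[14]=17
  step 6: row=17, L[17]='a', prepend. Next row=LF[17]=10
  step 7: row=10, L[10]='a', prepend. Next row=LF[10]=5
  step 8: row=5, L[5]='a', prepend. Next row=LF[5]=3
  step 9: row=3, L[3]='a', prepend. Next row=LF[3]=2
  step 10: row=2, L[2]='a', prepend. Next row=LF[2]=1
  step 11: row=1, L[1]='b', prepend. Next row=LF[1]=13
  step 12: row=13, L[13]='a', prepend. Next row=LF[13]=8
  step 13: row=8, L[8]='b', prepend. Next row=LF[8]=15
  step 14: row=15, L[15]='a', prepend. Next row=LF[15]=9
  step 15: row=9, L[9]='b', prepend. Next row=LF[9]=16
  step 16: row=16, L[16]='b', prepend. Next row=LF[16]=18
  step 17: row=18, L[18]='b', prepend. Next row=LF[18]=19
  step 18: row=19, L[19]='a', prepend. Next row=LF[19]=11
  step 19: row=11, L[11]='a', prepend. Next row=LF[11]=6
  step 20: row=6, L[6]='a', prepend. Next row=LF[6]=4
Reversed output: aaabbbababaaaaabbab$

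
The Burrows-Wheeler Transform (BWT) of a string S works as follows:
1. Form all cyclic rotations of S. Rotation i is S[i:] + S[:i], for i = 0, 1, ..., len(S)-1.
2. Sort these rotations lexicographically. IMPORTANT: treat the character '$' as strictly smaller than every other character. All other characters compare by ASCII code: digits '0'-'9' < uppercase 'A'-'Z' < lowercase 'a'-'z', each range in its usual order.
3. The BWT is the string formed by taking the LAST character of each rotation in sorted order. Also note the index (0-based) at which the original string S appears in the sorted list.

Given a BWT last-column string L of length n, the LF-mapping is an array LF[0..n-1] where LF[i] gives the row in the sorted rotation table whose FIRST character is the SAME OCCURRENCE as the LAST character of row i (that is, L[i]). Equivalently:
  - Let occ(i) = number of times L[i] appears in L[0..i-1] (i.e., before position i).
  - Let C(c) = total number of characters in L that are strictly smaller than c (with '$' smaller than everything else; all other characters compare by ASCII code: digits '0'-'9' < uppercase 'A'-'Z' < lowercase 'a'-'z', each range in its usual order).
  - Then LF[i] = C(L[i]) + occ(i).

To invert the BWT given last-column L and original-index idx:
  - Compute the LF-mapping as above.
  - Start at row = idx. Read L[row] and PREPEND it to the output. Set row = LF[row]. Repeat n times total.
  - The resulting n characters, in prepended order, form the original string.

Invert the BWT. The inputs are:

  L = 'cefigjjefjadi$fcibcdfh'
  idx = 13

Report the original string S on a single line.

Answer: fjdfeafbifgchjedjciic$

Derivation:
LF mapping: 3 8 10 16 14 19 20 9 11 21 1 6 17 0 12 4 18 2 5 7 13 15
Walk LF starting at row 13, prepending L[row]:
  step 1: row=13, L[13]='$', prepend. Next row=LF[13]=0
  step 2: row=0, L[0]='c', prepend. Next row=LF[0]=3
  step 3: row=3, L[3]='i', prepend. Next row=LF[3]=16
  step 4: row=16, L[16]='i', prepend. Next row=LF[16]=18
  step 5: row=18, L[18]='c', prepend. Next row=LF[18]=5
  step 6: row=5, L[5]='j', prepend. Next row=LF[5]=19
  step 7: row=19, L[19]='d', prepend. Next row=LF[19]=7
  step 8: row=7, L[7]='e', prepend. Next row=LF[7]=9
  step 9: row=9, L[9]='j', prepend. Next row=LF[9]=21
  step 10: row=21, L[21]='h', prepend. Next row=LF[21]=15
  step 11: row=15, L[15]='c', prepend. Next row=LF[15]=4
  step 12: row=4, L[4]='g', prepend. Next row=LF[4]=14
  step 13: row=14, L[14]='f', prepend. Next row=LF[14]=12
  step 14: row=12, L[12]='i', prepend. Next row=LF[12]=17
  step 15: row=17, L[17]='b', prepend. Next row=LF[17]=2
  step 16: row=2, L[2]='f', prepend. Next row=LF[2]=10
  step 17: row=10, L[10]='a', prepend. Next row=LF[10]=1
  step 18: row=1, L[1]='e', prepend. Next row=LF[1]=8
  step 19: row=8, L[8]='f', prepend. Next row=LF[8]=11
  step 20: row=11, L[11]='d', prepend. Next row=LF[11]=6
  step 21: row=6, L[6]='j', prepend. Next row=LF[6]=20
  step 22: row=20, L[20]='f', prepend. Next row=LF[20]=13
Reversed output: fjdfeafbifgchjedjciic$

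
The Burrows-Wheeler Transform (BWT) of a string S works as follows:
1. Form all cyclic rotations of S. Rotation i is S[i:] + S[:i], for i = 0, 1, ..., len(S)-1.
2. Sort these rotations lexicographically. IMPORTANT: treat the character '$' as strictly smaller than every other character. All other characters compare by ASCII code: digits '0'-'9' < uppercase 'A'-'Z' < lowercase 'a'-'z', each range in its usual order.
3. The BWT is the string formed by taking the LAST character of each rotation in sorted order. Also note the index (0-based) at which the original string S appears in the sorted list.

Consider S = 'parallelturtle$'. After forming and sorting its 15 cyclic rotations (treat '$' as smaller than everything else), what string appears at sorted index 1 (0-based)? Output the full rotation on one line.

All 15 rotations (rotation i = S[i:]+S[:i]):
  rot[0] = parallelturtle$
  rot[1] = arallelturtle$p
  rot[2] = rallelturtle$pa
  rot[3] = allelturtle$par
  rot[4] = llelturtle$para
  rot[5] = lelturtle$paral
  rot[6] = elturtle$parall
  rot[7] = lturtle$paralle
  rot[8] = turtle$parallel
  rot[9] = urtle$parallelt
  rot[10] = rtle$paralleltu
  rot[11] = tle$paralleltur
  rot[12] = le$parallelturt
  rot[13] = e$parallelturtl
  rot[14] = $parallelturtle
Sorted (with $ < everything):
  sorted[0] = $parallelturtle
  sorted[1] = allelturtle$par
  sorted[2] = arallelturtle$p
  sorted[3] = e$parallelturtl
  sorted[4] = elturtle$parall
  sorted[5] = le$parallelturt
  sorted[6] = lelturtle$paral
  sorted[7] = llelturtle$para
  sorted[8] = lturtle$paralle
  sorted[9] = parallelturtle$
  sorted[10] = rallelturtle$pa
  sorted[11] = rtle$paralleltu
  sorted[12] = tle$paralleltur
  sorted[13] = turtle$parallel
  sorted[14] = urtle$parallelt
sorted[1] = allelturtle$par

Answer: allelturtle$par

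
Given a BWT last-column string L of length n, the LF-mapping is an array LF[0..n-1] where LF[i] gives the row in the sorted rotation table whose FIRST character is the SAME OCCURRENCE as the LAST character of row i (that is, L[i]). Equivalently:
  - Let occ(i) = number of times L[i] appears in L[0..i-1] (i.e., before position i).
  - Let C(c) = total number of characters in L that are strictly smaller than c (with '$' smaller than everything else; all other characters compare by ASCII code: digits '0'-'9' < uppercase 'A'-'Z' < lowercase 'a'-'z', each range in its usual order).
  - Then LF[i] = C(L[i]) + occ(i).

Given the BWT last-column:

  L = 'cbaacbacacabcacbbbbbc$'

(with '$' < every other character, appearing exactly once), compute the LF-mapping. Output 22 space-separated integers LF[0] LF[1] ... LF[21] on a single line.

Answer: 15 7 1 2 16 8 3 17 4 18 5 9 19 6 20 10 11 12 13 14 21 0

Derivation:
Char counts: '$':1, 'a':6, 'b':8, 'c':7
C (first-col start): C('$')=0, C('a')=1, C('b')=7, C('c')=15
L[0]='c': occ=0, LF[0]=C('c')+0=15+0=15
L[1]='b': occ=0, LF[1]=C('b')+0=7+0=7
L[2]='a': occ=0, LF[2]=C('a')+0=1+0=1
L[3]='a': occ=1, LF[3]=C('a')+1=1+1=2
L[4]='c': occ=1, LF[4]=C('c')+1=15+1=16
L[5]='b': occ=1, LF[5]=C('b')+1=7+1=8
L[6]='a': occ=2, LF[6]=C('a')+2=1+2=3
L[7]='c': occ=2, LF[7]=C('c')+2=15+2=17
L[8]='a': occ=3, LF[8]=C('a')+3=1+3=4
L[9]='c': occ=3, LF[9]=C('c')+3=15+3=18
L[10]='a': occ=4, LF[10]=C('a')+4=1+4=5
L[11]='b': occ=2, LF[11]=C('b')+2=7+2=9
L[12]='c': occ=4, LF[12]=C('c')+4=15+4=19
L[13]='a': occ=5, LF[13]=C('a')+5=1+5=6
L[14]='c': occ=5, LF[14]=C('c')+5=15+5=20
L[15]='b': occ=3, LF[15]=C('b')+3=7+3=10
L[16]='b': occ=4, LF[16]=C('b')+4=7+4=11
L[17]='b': occ=5, LF[17]=C('b')+5=7+5=12
L[18]='b': occ=6, LF[18]=C('b')+6=7+6=13
L[19]='b': occ=7, LF[19]=C('b')+7=7+7=14
L[20]='c': occ=6, LF[20]=C('c')+6=15+6=21
L[21]='$': occ=0, LF[21]=C('$')+0=0+0=0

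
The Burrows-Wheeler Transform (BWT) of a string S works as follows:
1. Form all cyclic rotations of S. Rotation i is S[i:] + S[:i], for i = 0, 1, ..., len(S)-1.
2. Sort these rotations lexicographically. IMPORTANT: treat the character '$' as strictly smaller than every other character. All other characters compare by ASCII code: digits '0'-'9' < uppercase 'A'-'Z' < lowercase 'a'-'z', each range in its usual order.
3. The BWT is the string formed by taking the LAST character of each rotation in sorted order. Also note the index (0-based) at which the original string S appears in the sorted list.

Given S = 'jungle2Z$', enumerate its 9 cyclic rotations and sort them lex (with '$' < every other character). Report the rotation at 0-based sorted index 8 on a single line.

All 9 rotations (rotation i = S[i:]+S[:i]):
  rot[0] = jungle2Z$
  rot[1] = ungle2Z$j
  rot[2] = ngle2Z$ju
  rot[3] = gle2Z$jun
  rot[4] = le2Z$jung
  rot[5] = e2Z$jungl
  rot[6] = 2Z$jungle
  rot[7] = Z$jungle2
  rot[8] = $jungle2Z
Sorted (with $ < everything):
  sorted[0] = $jungle2Z
  sorted[1] = 2Z$jungle
  sorted[2] = Z$jungle2
  sorted[3] = e2Z$jungl
  sorted[4] = gle2Z$jun
  sorted[5] = jungle2Z$
  sorted[6] = le2Z$jung
  sorted[7] = ngle2Z$ju
  sorted[8] = ungle2Z$j
sorted[8] = ungle2Z$j

Answer: ungle2Z$j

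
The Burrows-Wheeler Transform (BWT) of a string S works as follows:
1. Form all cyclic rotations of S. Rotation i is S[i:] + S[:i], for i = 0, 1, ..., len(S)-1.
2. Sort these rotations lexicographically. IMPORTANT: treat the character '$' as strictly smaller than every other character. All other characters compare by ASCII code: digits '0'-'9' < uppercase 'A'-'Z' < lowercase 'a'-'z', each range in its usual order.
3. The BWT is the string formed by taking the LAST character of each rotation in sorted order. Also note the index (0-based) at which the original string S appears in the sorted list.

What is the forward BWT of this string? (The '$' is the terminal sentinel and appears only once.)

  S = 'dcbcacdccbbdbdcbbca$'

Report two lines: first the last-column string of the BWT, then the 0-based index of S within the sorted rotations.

Answer: accccbcbdbbdcddabb$c
18

Derivation:
All 20 rotations (rotation i = S[i:]+S[:i]):
  rot[0] = dcbcacdccbbdbdcbbca$
  rot[1] = cbcacdccbbdbdcbbca$d
  rot[2] = bcacdccbbdbdcbbca$dc
  rot[3] = cacdccbbdbdcbbca$dcb
  rot[4] = acdccbbdbdcbbca$dcbc
  rot[5] = cdccbbdbdcbbca$dcbca
  rot[6] = dccbbdbdcbbca$dcbcac
  rot[7] = ccbbdbdcbbca$dcbcacd
  rot[8] = cbbdbdcbbca$dcbcacdc
  rot[9] = bbdbdcbbca$dcbcacdcc
  rot[10] = bdbdcbbca$dcbcacdccb
  rot[11] = dbdcbbca$dcbcacdccbb
  rot[12] = bdcbbca$dcbcacdccbbd
  rot[13] = dcbbca$dcbcacdccbbdb
  rot[14] = cbbca$dcbcacdccbbdbd
  rot[15] = bbca$dcbcacdccbbdbdc
  rot[16] = bca$dcbcacdccbbdbdcb
  rot[17] = ca$dcbcacdccbbdbdcbb
  rot[18] = a$dcbcacdccbbdbdcbbc
  rot[19] = $dcbcacdccbbdbdcbbca
Sorted (with $ < everything):
  sorted[0] = $dcbcacdccbbdbdcbbca  (last char: 'a')
  sorted[1] = a$dcbcacdccbbdbdcbbc  (last char: 'c')
  sorted[2] = acdccbbdbdcbbca$dcbc  (last char: 'c')
  sorted[3] = bbca$dcbcacdccbbdbdc  (last char: 'c')
  sorted[4] = bbdbdcbbca$dcbcacdcc  (last char: 'c')
  sorted[5] = bca$dcbcacdccbbdbdcb  (last char: 'b')
  sorted[6] = bcacdccbbdbdcbbca$dc  (last char: 'c')
  sorted[7] = bdbdcbbca$dcbcacdccb  (last char: 'b')
  sorted[8] = bdcbbca$dcbcacdccbbd  (last char: 'd')
  sorted[9] = ca$dcbcacdccbbdbdcbb  (last char: 'b')
  sorted[10] = cacdccbbdbdcbbca$dcb  (last char: 'b')
  sorted[11] = cbbca$dcbcacdccbbdbd  (last char: 'd')
  sorted[12] = cbbdbdcbbca$dcbcacdc  (last char: 'c')
  sorted[13] = cbcacdccbbdbdcbbca$d  (last char: 'd')
  sorted[14] = ccbbdbdcbbca$dcbcacd  (last char: 'd')
  sorted[15] = cdccbbdbdcbbca$dcbca  (last char: 'a')
  sorted[16] = dbdcbbca$dcbcacdccbb  (last char: 'b')
  sorted[17] = dcbbca$dcbcacdccbbdb  (last char: 'b')
  sorted[18] = dcbcacdccbbdbdcbbca$  (last char: '$')
  sorted[19] = dccbbdbdcbbca$dcbcac  (last char: 'c')
Last column: accccbcbdbbdcddabb$c
Original string S is at sorted index 18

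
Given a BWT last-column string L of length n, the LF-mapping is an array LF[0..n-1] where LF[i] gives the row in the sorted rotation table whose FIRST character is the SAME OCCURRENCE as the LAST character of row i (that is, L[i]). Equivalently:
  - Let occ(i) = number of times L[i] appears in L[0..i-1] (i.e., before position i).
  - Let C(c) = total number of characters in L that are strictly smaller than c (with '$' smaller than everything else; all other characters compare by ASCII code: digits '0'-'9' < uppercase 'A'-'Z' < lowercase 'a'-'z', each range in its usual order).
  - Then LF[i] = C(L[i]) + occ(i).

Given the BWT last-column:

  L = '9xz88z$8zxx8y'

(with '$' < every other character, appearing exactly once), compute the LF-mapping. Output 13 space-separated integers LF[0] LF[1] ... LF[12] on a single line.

Answer: 5 6 10 1 2 11 0 3 12 7 8 4 9

Derivation:
Char counts: '$':1, '8':4, '9':1, 'x':3, 'y':1, 'z':3
C (first-col start): C('$')=0, C('8')=1, C('9')=5, C('x')=6, C('y')=9, C('z')=10
L[0]='9': occ=0, LF[0]=C('9')+0=5+0=5
L[1]='x': occ=0, LF[1]=C('x')+0=6+0=6
L[2]='z': occ=0, LF[2]=C('z')+0=10+0=10
L[3]='8': occ=0, LF[3]=C('8')+0=1+0=1
L[4]='8': occ=1, LF[4]=C('8')+1=1+1=2
L[5]='z': occ=1, LF[5]=C('z')+1=10+1=11
L[6]='$': occ=0, LF[6]=C('$')+0=0+0=0
L[7]='8': occ=2, LF[7]=C('8')+2=1+2=3
L[8]='z': occ=2, LF[8]=C('z')+2=10+2=12
L[9]='x': occ=1, LF[9]=C('x')+1=6+1=7
L[10]='x': occ=2, LF[10]=C('x')+2=6+2=8
L[11]='8': occ=3, LF[11]=C('8')+3=1+3=4
L[12]='y': occ=0, LF[12]=C('y')+0=9+0=9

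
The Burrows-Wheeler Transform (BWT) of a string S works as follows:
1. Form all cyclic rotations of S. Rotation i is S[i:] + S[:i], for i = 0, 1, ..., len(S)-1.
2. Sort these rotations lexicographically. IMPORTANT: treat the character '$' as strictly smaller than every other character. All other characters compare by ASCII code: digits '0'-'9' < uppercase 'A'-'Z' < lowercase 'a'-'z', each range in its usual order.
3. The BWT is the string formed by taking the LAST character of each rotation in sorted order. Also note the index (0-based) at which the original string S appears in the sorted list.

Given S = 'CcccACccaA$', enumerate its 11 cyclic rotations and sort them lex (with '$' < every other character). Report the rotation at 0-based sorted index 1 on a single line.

All 11 rotations (rotation i = S[i:]+S[:i]):
  rot[0] = CcccACccaA$
  rot[1] = cccACccaA$C
  rot[2] = ccACccaA$Cc
  rot[3] = cACccaA$Ccc
  rot[4] = ACccaA$Cccc
  rot[5] = CccaA$CcccA
  rot[6] = ccaA$CcccAC
  rot[7] = caA$CcccACc
  rot[8] = aA$CcccACcc
  rot[9] = A$CcccACcca
  rot[10] = $CcccACccaA
Sorted (with $ < everything):
  sorted[0] = $CcccACccaA
  sorted[1] = A$CcccACcca
  sorted[2] = ACccaA$Cccc
  sorted[3] = CccaA$CcccA
  sorted[4] = CcccACccaA$
  sorted[5] = aA$CcccACcc
  sorted[6] = cACccaA$Ccc
  sorted[7] = caA$CcccACc
  sorted[8] = ccACccaA$Cc
  sorted[9] = ccaA$CcccAC
  sorted[10] = cccACccaA$C
sorted[1] = A$CcccACcca

Answer: A$CcccACcca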